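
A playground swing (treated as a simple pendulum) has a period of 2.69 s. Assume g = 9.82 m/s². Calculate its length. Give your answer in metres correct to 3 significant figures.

1.80 m

From T = 2π√(L/g), L = gT²/(4π²) = 9.82 × 2.690²/(4π²) = 1.80 m.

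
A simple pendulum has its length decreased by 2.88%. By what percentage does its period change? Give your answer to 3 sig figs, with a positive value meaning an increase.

-1.45%

T ∝ √L, so T'/T = √(0.9712) = 0.9855.
Percentage change in T = (0.9855 − 1) × 100% = -1.45%.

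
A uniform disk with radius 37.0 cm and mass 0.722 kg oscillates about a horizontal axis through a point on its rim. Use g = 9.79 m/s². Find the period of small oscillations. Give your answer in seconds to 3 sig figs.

I_cm = ½mr² = 0.04942 kg·m². The pivot is at distance d = 0.370 m from the centre of mass.
By the parallel-axis theorem, I = I_cm + md² = 0.04942 + 0.09884 = 0.1483 kg·m².
T = 2π√(I/(mgd)) = 2π√(0.1483/(0.722 × 9.79 × 0.370)) = 1.50 s.

1.50 s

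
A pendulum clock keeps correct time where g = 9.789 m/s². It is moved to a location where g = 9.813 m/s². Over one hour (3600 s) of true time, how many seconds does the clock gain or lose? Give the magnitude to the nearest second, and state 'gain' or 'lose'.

The clock's period scales as T ∝ 1/√g, so T'/T = √(9.789/9.813) = 0.998776.
In 3600 s of true time the clock registers 3600/0.998776 = 3604.4 s, so it gains 4 s.

gain 4 s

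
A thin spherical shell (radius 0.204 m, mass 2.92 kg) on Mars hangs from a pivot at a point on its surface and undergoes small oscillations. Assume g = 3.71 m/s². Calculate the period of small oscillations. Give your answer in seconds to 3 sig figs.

1.90 s

I_cm = (2/3)mr² = 0.08101 kg·m². The pivot is at distance d = 0.204 m from the centre of mass.
By the parallel-axis theorem, I = I_cm + md² = 0.08101 + 0.1215 = 0.2025 kg·m².
T = 2π√(I/(mgd)) = 2π√(0.2025/(2.92 × 3.71 × 0.204)) = 1.90 s.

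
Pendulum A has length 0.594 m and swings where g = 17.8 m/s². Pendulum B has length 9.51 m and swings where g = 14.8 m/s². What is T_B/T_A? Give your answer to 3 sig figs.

T = 2π√(L/g), so T_B/T_A = √((L_B/g_B)/(L_A/g_A)) = √((9.51/14.8)/(0.594/17.8)) = 4.39.

4.39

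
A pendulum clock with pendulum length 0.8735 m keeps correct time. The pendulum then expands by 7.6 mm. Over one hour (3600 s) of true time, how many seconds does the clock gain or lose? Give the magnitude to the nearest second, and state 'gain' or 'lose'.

lose 16 s

T ∝ √L, so T'/T = √(0.88110/0.8735) = 1.00434.
In 3600 s of true time the clock registers 3600/1.00434 = 3584.4 s, so it loses 16 s.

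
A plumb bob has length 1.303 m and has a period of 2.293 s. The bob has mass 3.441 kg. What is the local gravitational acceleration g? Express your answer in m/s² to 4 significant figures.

From T = 2π√(L/g), g = 4π²L/T² = 4π² × 1.303/2.2930² = 9.784 m/s².

9.784 m/s²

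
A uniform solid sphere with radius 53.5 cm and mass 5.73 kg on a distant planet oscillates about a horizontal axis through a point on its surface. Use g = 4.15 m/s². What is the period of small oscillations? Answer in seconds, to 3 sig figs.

I_cm = (2/5)mr² = 0.6560 kg·m². The pivot is at distance d = 0.535 m from the centre of mass.
By the parallel-axis theorem, I = I_cm + md² = 0.6560 + 1.640 = 2.296 kg·m².
T = 2π√(I/(mgd)) = 2π√(2.296/(5.73 × 4.15 × 0.535)) = 2.67 s.

2.67 s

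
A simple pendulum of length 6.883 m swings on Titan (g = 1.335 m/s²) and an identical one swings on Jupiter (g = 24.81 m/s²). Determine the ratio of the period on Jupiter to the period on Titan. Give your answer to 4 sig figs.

0.2320

T ∝ 1/√g, so T₂/T₁ = √(g₁/g₂) = √(1.335/24.81) = 0.2320.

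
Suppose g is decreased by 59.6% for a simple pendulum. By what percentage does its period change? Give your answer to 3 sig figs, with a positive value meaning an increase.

T ∝ 1/√g, so T'/T = 1/√(0.4040) = 1.573.
Percentage change in T = (1.573 − 1) × 100% = 57.3%.

57.3%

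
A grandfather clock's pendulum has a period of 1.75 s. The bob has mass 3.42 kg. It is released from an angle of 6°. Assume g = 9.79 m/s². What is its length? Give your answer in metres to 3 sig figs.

0.759 m

From T = 2π√(L/g), L = gT²/(4π²) = 9.79 × 1.750²/(4π²) = 0.759 m.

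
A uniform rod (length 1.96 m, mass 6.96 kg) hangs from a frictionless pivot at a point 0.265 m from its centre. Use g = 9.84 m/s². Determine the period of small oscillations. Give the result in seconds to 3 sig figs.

For a physical pendulum T = 2π√(I/(mgd)), with d = 0.2650 m from pivot to centre of mass.
I_cm = mL²/12 = 6.96 × 1.96²/12 = 2.228 kg·m²; I = I_cm + md² = 2.228 + 6.96 × 0.2650² = 2.717 kg·m².
T = 2π√(2.717/(6.96 × 9.84 × 0.2650)) = 2.43 s.

2.43 s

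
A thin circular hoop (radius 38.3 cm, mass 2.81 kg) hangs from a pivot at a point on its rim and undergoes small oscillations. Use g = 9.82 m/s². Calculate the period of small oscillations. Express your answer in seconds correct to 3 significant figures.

I_cm = mr² = 0.4122 kg·m². The pivot is at distance d = 0.383 m from the centre of mass.
By the parallel-axis theorem, I = I_cm + md² = 0.4122 + 0.4122 = 0.8244 kg·m².
T = 2π√(I/(mgd)) = 2π√(0.8244/(2.81 × 9.82 × 0.383)) = 1.75 s.

1.75 s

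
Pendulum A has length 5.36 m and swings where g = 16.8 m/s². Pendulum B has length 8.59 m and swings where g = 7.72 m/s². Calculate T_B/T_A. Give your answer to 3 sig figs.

1.87

T = 2π√(L/g), so T_B/T_A = √((L_B/g_B)/(L_A/g_A)) = √((8.59/7.72)/(5.36/16.8)) = 1.87.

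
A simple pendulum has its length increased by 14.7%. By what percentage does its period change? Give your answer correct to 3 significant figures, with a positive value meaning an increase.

T ∝ √L, so T'/T = √(1.147) = 1.071.
Percentage change in T = (1.071 − 1) × 100% = 7.10%.

7.10%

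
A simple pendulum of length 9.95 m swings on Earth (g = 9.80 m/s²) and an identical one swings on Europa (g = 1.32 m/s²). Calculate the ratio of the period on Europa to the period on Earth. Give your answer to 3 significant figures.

T ∝ 1/√g, so T₂/T₁ = √(g₁/g₂) = √(9.80/1.32) = 2.72.

2.72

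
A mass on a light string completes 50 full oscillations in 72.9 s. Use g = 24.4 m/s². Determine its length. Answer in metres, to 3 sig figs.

1.31 m

T = 72.9/50 = 1.458 s.
From T = 2π√(L/g), L = gT²/(4π²) = 24.4 × 1.458²/(4π²) = 1.31 m.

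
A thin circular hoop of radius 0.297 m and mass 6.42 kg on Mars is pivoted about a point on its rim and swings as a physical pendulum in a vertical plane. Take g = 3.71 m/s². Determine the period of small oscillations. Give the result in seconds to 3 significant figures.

2.51 s

I_cm = mr² = 0.5663 kg·m². The pivot is at distance d = 0.297 m from the centre of mass.
By the parallel-axis theorem, I = I_cm + md² = 0.5663 + 0.5663 = 1.133 kg·m².
T = 2π√(I/(mgd)) = 2π√(1.133/(6.42 × 3.71 × 0.297)) = 2.51 s.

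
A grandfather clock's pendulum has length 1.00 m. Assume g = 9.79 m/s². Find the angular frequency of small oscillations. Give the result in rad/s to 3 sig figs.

ω = √(g/L) = √(9.79/1.00) = 3.13 rad/s.

3.13 rad/s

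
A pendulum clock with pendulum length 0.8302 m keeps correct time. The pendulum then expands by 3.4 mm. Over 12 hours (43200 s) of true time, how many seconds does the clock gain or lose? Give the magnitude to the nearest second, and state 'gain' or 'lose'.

T ∝ √L, so T'/T = √(0.83360/0.8302) = 1.00205.
In 43200 s of true time the clock registers 43200/1.00205 = 43111.8 s, so it loses 88 s.

lose 88 s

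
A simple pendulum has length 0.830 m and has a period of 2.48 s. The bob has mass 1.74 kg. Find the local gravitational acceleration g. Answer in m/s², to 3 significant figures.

5.33 m/s²

From T = 2π√(L/g), g = 4π²L/T² = 4π² × 0.830/2.480² = 5.33 m/s².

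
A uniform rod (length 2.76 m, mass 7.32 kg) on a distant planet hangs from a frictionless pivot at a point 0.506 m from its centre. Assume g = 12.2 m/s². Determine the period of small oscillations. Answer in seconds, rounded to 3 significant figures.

2.39 s

For a physical pendulum T = 2π√(I/(mgd)), with d = 0.5060 m from pivot to centre of mass.
I_cm = mL²/12 = 7.32 × 2.76²/12 = 4.647 kg·m²; I = I_cm + md² = 4.647 + 7.32 × 0.5060² = 6.521 kg·m².
T = 2π√(6.521/(7.32 × 12.2 × 0.5060)) = 2.39 s.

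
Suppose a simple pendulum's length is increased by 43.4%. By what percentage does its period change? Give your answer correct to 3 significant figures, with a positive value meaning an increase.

19.7%

T ∝ √L, so T'/T = √(1.434) = 1.197.
Percentage change in T = (1.197 − 1) × 100% = 19.7%.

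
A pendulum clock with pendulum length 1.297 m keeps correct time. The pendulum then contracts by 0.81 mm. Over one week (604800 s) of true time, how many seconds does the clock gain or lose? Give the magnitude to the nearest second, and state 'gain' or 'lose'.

T ∝ √L, so T'/T = √(1.29619/1.297) = 0.999688.
In 604800 s of true time the clock registers 604800/0.999688 = 604988.9 s, so it gains 189 s.

gain 189 s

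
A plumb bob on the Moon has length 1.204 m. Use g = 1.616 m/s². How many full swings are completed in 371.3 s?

68

T = 2π√(L/g) = 2π√(1.204/1.616) = 5.4234 s.
Number of complete oscillations = ⌊371.3/5.4234⌋ = ⌊68.462⌋ = 68.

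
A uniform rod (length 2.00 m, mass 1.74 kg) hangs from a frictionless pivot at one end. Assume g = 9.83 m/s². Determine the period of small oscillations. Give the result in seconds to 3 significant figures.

For a physical pendulum T = 2π√(I/(mgd)), with d = 1.000 m from pivot to centre of mass.
I_cm = mL²/12 = 1.74 × 2.00²/12 = 0.5800 kg·m²; I = I_cm + md² = 0.5800 + 1.74 × 1.000² = 2.320 kg·m².
T = 2π√(2.320/(1.74 × 9.83 × 1.000)) = 2.31 s.

2.31 s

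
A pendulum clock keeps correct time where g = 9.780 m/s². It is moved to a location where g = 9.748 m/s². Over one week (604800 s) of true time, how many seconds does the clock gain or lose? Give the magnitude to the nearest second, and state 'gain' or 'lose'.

lose 990 s

The clock's period scales as T ∝ 1/√g, so T'/T = √(9.780/9.748) = 1.00164.
In 604800 s of true time the clock registers 604800/1.00164 = 603809.7 s, so it loses 990 s.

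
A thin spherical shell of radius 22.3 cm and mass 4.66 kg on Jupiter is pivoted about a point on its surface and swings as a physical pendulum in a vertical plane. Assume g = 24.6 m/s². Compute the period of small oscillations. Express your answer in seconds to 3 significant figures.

I_cm = (2/3)mr² = 0.1545 kg·m². The pivot is at distance d = 0.223 m from the centre of mass.
By the parallel-axis theorem, I = I_cm + md² = 0.1545 + 0.2317 = 0.3862 kg·m².
T = 2π√(I/(mgd)) = 2π√(0.3862/(4.66 × 24.6 × 0.223)) = 0.772 s.

0.772 s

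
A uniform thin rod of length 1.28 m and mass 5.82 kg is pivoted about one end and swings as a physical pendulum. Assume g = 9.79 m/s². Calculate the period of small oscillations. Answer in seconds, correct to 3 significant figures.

1.86 s

For a physical pendulum T = 2π√(I/(mgd)), with d = 0.6400 m from pivot to centre of mass.
I_cm = mL²/12 = 5.82 × 1.28²/12 = 0.7946 kg·m²; I = I_cm + md² = 0.7946 + 5.82 × 0.6400² = 3.178 kg·m².
T = 2π√(3.178/(5.82 × 9.79 × 0.6400)) = 1.86 s.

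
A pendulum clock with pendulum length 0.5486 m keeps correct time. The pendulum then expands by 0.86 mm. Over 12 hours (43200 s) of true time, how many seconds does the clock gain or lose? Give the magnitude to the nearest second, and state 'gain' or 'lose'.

T ∝ √L, so T'/T = √(0.54946/0.5486) = 1.00078.
In 43200 s of true time the clock registers 43200/1.00078 = 43166.2 s, so it loses 34 s.

lose 34 s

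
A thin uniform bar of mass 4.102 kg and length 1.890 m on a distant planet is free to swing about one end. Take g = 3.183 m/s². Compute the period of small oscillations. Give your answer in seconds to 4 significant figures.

3.953 s

For a physical pendulum T = 2π√(I/(mgd)), with d = 0.94500 m from pivot to centre of mass.
I_cm = mL²/12 = 4.102 × 1.890²/12 = 1.2211 kg·m²; I = I_cm + md² = 1.2211 + 4.102 × 0.94500² = 4.8843 kg·m².
T = 2π√(4.8843/(4.102 × 3.183 × 0.94500)) = 3.953 s.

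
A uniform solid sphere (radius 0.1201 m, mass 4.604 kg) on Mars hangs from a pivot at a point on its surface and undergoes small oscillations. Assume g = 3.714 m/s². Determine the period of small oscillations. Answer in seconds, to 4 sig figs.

1.337 s

I_cm = (2/5)mr² = 0.026563 kg·m². The pivot is at distance d = 0.1201 m from the centre of mass.
By the parallel-axis theorem, I = I_cm + md² = 0.026563 + 0.066408 = 0.092971 kg·m².
T = 2π√(I/(mgd)) = 2π√(0.092971/(4.604 × 3.714 × 0.1201)) = 1.337 s.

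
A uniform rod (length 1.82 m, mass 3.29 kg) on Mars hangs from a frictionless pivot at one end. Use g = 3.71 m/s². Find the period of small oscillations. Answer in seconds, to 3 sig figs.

For a physical pendulum T = 2π√(I/(mgd)), with d = 0.9100 m from pivot to centre of mass.
I_cm = mL²/12 = 3.29 × 1.82²/12 = 0.9081 kg·m²; I = I_cm + md² = 0.9081 + 3.29 × 0.9100² = 3.633 kg·m².
T = 2π√(3.633/(3.29 × 3.71 × 0.9100)) = 3.59 s.

3.59 s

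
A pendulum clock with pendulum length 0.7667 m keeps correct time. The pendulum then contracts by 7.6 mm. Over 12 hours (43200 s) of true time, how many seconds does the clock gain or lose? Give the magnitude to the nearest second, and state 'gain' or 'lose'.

gain 216 s

T ∝ √L, so T'/T = √(0.75910/0.7667) = 0.995031.
In 43200 s of true time the clock registers 43200/0.995031 = 43415.7 s, so it gains 216 s.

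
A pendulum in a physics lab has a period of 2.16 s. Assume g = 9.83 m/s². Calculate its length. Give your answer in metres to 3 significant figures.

From T = 2π√(L/g), L = gT²/(4π²) = 9.83 × 2.160²/(4π²) = 1.16 m.

1.16 m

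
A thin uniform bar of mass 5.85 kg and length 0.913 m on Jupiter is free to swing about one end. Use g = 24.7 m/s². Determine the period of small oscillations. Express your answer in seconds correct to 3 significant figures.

0.986 s

For a physical pendulum T = 2π√(I/(mgd)), with d = 0.4565 m from pivot to centre of mass.
I_cm = mL²/12 = 5.85 × 0.913²/12 = 0.4064 kg·m²; I = I_cm + md² = 0.4064 + 5.85 × 0.4565² = 1.625 kg·m².
T = 2π√(1.625/(5.85 × 24.7 × 0.4565)) = 0.986 s.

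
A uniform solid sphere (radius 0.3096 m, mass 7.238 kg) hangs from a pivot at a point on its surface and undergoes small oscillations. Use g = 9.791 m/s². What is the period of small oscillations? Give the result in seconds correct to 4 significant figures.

1.322 s

I_cm = (2/5)mr² = 0.27751 kg·m². The pivot is at distance d = 0.3096 m from the centre of mass.
By the parallel-axis theorem, I = I_cm + md² = 0.27751 + 0.69378 = 0.97129 kg·m².
T = 2π√(I/(mgd)) = 2π√(0.97129/(7.238 × 9.791 × 0.3096)) = 1.322 s.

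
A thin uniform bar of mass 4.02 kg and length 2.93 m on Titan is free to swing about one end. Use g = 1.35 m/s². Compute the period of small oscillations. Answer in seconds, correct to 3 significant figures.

7.56 s

For a physical pendulum T = 2π√(I/(mgd)), with d = 1.465 m from pivot to centre of mass.
I_cm = mL²/12 = 4.02 × 2.93²/12 = 2.876 kg·m²; I = I_cm + md² = 2.876 + 4.02 × 1.465² = 11.50 kg·m².
T = 2π√(11.50/(4.02 × 1.35 × 1.465)) = 7.56 s.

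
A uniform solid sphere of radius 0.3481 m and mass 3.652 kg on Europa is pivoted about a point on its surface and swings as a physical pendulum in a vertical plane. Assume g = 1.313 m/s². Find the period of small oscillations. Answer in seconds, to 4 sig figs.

I_cm = (2/5)mr² = 0.17701 kg·m². The pivot is at distance d = 0.3481 m from the centre of mass.
By the parallel-axis theorem, I = I_cm + md² = 0.17701 + 0.44253 = 0.61954 kg·m².
T = 2π√(I/(mgd)) = 2π√(0.61954/(3.652 × 1.313 × 0.3481)) = 3.828 s.

3.828 s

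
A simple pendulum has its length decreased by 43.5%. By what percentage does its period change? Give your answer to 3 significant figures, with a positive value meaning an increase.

-24.8%

T ∝ √L, so T'/T = √(0.5650) = 0.7517.
Percentage change in T = (0.7517 − 1) × 100% = -24.8%.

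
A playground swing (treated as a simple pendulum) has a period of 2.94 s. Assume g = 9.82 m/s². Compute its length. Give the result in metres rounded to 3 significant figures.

From T = 2π√(L/g), L = gT²/(4π²) = 9.82 × 2.940²/(4π²) = 2.15 m.

2.15 m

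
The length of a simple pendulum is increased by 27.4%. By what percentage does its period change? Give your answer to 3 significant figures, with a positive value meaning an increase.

12.9%

T ∝ √L, so T'/T = √(1.274) = 1.129.
Percentage change in T = (1.129 − 1) × 100% = 12.9%.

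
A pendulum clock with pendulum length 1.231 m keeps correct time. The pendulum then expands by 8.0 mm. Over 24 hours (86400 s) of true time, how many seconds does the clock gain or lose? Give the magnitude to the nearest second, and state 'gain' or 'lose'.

lose 279 s

T ∝ √L, so T'/T = √(1.23900/1.231) = 1.00324.
In 86400 s of true time the clock registers 86400/1.00324 = 86120.6 s, so it loses 279 s.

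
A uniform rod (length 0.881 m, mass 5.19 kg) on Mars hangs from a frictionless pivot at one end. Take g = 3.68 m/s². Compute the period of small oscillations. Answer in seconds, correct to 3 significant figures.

2.51 s

For a physical pendulum T = 2π√(I/(mgd)), with d = 0.4405 m from pivot to centre of mass.
I_cm = mL²/12 = 5.19 × 0.881²/12 = 0.3357 kg·m²; I = I_cm + md² = 0.3357 + 5.19 × 0.4405² = 1.343 kg·m².
T = 2π√(1.343/(5.19 × 3.68 × 0.4405)) = 2.51 s.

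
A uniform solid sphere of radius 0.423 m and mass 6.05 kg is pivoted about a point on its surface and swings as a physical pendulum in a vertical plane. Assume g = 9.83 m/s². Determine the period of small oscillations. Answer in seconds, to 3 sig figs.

1.54 s

I_cm = (2/5)mr² = 0.4330 kg·m². The pivot is at distance d = 0.423 m from the centre of mass.
By the parallel-axis theorem, I = I_cm + md² = 0.4330 + 1.083 = 1.516 kg·m².
T = 2π√(I/(mgd)) = 2π√(1.516/(6.05 × 9.83 × 0.423)) = 1.54 s.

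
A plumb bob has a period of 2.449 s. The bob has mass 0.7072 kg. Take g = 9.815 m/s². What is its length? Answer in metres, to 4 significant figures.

1.491 m

From T = 2π√(L/g), L = gT²/(4π²) = 9.815 × 2.4490²/(4π²) = 1.491 m.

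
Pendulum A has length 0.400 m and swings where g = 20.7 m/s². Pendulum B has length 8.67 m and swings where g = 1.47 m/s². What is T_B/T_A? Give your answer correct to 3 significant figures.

17.5

T = 2π√(L/g), so T_B/T_A = √((L_B/g_B)/(L_A/g_A)) = √((8.67/1.47)/(0.400/20.7)) = 17.5.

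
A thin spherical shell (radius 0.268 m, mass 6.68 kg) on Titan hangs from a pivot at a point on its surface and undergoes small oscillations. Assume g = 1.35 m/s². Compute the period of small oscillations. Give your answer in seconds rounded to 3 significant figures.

I_cm = (2/3)mr² = 0.3199 kg·m². The pivot is at distance d = 0.268 m from the centre of mass.
By the parallel-axis theorem, I = I_cm + md² = 0.3199 + 0.4798 = 0.7996 kg·m².
T = 2π√(I/(mgd)) = 2π√(0.7996/(6.68 × 1.35 × 0.268)) = 3.61 s.

3.61 s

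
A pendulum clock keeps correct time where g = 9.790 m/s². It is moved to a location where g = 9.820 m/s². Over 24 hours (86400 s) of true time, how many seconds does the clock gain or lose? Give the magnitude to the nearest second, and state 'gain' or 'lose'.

The clock's period scales as T ∝ 1/√g, so T'/T = √(9.790/9.820) = 0.998471.
In 86400 s of true time the clock registers 86400/0.998471 = 86532.3 s, so it gains 132 s.

gain 132 s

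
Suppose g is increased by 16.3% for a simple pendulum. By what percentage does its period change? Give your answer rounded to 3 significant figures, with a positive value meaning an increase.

T ∝ 1/√g, so T'/T = 1/√(1.163) = 0.9273.
Percentage change in T = (0.9273 − 1) × 100% = -7.27%.

-7.27%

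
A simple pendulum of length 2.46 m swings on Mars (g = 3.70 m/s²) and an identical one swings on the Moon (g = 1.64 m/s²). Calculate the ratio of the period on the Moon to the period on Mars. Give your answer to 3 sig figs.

1.50

T ∝ 1/√g, so T₂/T₁ = √(g₁/g₂) = √(3.70/1.64) = 1.50.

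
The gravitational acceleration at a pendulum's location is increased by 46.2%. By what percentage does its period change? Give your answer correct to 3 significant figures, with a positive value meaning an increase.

T ∝ 1/√g, so T'/T = 1/√(1.462) = 0.8270.
Percentage change in T = (0.8270 − 1) × 100% = -17.3%.

-17.3%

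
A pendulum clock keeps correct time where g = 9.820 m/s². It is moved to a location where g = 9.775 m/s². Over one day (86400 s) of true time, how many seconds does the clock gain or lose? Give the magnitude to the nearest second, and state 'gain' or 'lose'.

lose 198 s

The clock's period scales as T ∝ 1/√g, so T'/T = √(9.820/9.775) = 1.00230.
In 86400 s of true time the clock registers 86400/1.00230 = 86201.8 s, so it loses 198 s.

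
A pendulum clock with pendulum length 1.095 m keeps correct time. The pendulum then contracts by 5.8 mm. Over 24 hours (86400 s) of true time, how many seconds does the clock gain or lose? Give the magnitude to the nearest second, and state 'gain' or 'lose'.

T ∝ √L, so T'/T = √(1.08920/1.095) = 0.997348.
In 86400 s of true time the clock registers 86400/0.997348 = 86629.7 s, so it gains 230 s.

gain 230 s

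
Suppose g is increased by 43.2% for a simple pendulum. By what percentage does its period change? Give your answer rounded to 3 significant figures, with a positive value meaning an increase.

T ∝ 1/√g, so T'/T = 1/√(1.432) = 0.8357.
Percentage change in T = (0.8357 − 1) × 100% = -16.4%.

-16.4%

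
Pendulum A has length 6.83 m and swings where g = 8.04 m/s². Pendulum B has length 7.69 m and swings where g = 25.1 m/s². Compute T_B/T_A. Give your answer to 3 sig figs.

T = 2π√(L/g), so T_B/T_A = √((L_B/g_B)/(L_A/g_A)) = √((7.69/25.1)/(6.83/8.04)) = 0.601.

0.601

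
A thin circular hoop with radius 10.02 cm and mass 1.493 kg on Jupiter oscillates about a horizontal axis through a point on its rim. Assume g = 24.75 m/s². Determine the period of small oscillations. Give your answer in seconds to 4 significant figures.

0.5654 s

I_cm = mr² = 0.014990 kg·m². The pivot is at distance d = 0.1002 m from the centre of mass.
By the parallel-axis theorem, I = I_cm + md² = 0.014990 + 0.014990 = 0.029980 kg·m².
T = 2π√(I/(mgd)) = 2π√(0.029980/(1.493 × 24.75 × 0.1002)) = 0.5654 s.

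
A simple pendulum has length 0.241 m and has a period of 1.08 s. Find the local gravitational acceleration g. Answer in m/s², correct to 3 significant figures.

8.16 m/s²

From T = 2π√(L/g), g = 4π²L/T² = 4π² × 0.241/1.080² = 8.16 m/s².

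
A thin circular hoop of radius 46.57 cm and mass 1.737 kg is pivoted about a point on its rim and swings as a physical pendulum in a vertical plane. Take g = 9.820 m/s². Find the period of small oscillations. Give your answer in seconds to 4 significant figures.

I_cm = mr² = 0.37671 kg·m². The pivot is at distance d = 0.4657 m from the centre of mass.
By the parallel-axis theorem, I = I_cm + md² = 0.37671 + 0.37671 = 0.75343 kg·m².
T = 2π√(I/(mgd)) = 2π√(0.75343/(1.737 × 9.820 × 0.4657)) = 1.935 s.

1.935 s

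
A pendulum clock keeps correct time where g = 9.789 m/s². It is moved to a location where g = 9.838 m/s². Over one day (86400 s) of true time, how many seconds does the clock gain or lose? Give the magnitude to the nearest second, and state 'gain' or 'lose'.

The clock's period scales as T ∝ 1/√g, so T'/T = √(9.789/9.838) = 0.997507.
In 86400 s of true time the clock registers 86400/0.997507 = 86616.0 s, so it gains 216 s.

gain 216 s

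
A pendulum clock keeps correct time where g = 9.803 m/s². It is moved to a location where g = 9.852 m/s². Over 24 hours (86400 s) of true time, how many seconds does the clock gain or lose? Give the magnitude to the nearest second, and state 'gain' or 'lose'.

The clock's period scales as T ∝ 1/√g, so T'/T = √(9.803/9.852) = 0.997510.
In 86400 s of true time the clock registers 86400/0.997510 = 86615.7 s, so it gains 216 s.

gain 216 s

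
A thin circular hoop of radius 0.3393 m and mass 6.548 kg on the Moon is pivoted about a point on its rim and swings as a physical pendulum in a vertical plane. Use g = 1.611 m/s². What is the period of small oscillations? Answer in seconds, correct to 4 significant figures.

4.078 s

I_cm = mr² = 0.75384 kg·m². The pivot is at distance d = 0.3393 m from the centre of mass.
By the parallel-axis theorem, I = I_cm + md² = 0.75384 + 0.75384 = 1.5077 kg·m².
T = 2π√(I/(mgd)) = 2π√(1.5077/(6.548 × 1.611 × 0.3393)) = 4.078 s.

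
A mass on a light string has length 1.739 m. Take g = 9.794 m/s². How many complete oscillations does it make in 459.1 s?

173

T = 2π√(L/g) = 2π√(1.739/9.794) = 2.6476 s.
Number of complete oscillations = ⌊459.1/2.6476⌋ = ⌊173.40⌋ = 173.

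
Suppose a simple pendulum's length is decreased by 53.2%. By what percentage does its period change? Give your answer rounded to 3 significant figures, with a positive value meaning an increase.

-31.6%

T ∝ √L, so T'/T = √(0.4680) = 0.6841.
Percentage change in T = (0.6841 − 1) × 100% = -31.6%.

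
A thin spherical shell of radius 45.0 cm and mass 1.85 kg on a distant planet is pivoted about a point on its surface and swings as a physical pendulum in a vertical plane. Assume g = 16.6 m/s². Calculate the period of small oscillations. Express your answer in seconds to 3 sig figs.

I_cm = (2/3)mr² = 0.2498 kg·m². The pivot is at distance d = 0.450 m from the centre of mass.
By the parallel-axis theorem, I = I_cm + md² = 0.2498 + 0.3746 = 0.6244 kg·m².
T = 2π√(I/(mgd)) = 2π√(0.6244/(1.85 × 16.6 × 0.450)) = 1.34 s.

1.34 s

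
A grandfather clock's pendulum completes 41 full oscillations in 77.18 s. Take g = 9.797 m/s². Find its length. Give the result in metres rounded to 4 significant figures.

T = 77.18/41 = 1.8824 s.
From T = 2π√(L/g), L = gT²/(4π²) = 9.797 × 1.8824²/(4π²) = 0.8794 m.

0.8794 m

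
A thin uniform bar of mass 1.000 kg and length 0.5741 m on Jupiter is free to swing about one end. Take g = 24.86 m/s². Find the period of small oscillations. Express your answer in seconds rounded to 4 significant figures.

For a physical pendulum T = 2π√(I/(mgd)), with d = 0.28705 m from pivot to centre of mass.
I_cm = mL²/12 = 1.000 × 0.5741²/12 = 0.027466 kg·m²; I = I_cm + md² = 0.027466 + 1.000 × 0.28705² = 0.10986 kg·m².
T = 2π√(0.10986/(1.000 × 24.86 × 0.28705)) = 0.7796 s.

0.7796 s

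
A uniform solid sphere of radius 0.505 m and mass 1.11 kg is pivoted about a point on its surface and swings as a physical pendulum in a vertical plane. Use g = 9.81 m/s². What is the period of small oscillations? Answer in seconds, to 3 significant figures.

I_cm = (2/5)mr² = 0.1132 kg·m². The pivot is at distance d = 0.505 m from the centre of mass.
By the parallel-axis theorem, I = I_cm + md² = 0.1132 + 0.2831 = 0.3963 kg·m².
T = 2π√(I/(mgd)) = 2π√(0.3963/(1.11 × 9.81 × 0.505)) = 1.69 s.

1.69 s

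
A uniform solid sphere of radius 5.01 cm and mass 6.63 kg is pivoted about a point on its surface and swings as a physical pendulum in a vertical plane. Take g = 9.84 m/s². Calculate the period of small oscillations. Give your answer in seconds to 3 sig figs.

0.530 s

I_cm = (2/5)mr² = 0.006657 kg·m². The pivot is at distance d = 0.0501 m from the centre of mass.
By the parallel-axis theorem, I = I_cm + md² = 0.006657 + 0.01664 = 0.02330 kg·m².
T = 2π√(I/(mgd)) = 2π√(0.02330/(6.63 × 9.84 × 0.0501)) = 0.530 s.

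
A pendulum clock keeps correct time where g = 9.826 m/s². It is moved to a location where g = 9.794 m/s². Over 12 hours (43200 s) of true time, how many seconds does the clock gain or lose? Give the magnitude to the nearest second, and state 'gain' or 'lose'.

The clock's period scales as T ∝ 1/√g, so T'/T = √(9.826/9.794) = 1.00163.
In 43200 s of true time the clock registers 43200/1.00163 = 43129.6 s, so it loses 70 s.

lose 70 s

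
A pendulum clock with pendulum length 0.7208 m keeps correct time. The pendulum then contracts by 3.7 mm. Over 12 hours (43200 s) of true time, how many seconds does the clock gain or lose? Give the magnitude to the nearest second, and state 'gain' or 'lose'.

T ∝ √L, so T'/T = √(0.71710/0.7208) = 0.997430.
In 43200 s of true time the clock registers 43200/0.997430 = 43311.3 s, so it gains 111 s.

gain 111 s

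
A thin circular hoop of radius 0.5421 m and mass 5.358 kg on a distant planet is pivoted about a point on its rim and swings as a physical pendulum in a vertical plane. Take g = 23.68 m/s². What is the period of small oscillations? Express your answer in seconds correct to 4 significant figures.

1.344 s

I_cm = mr² = 1.5746 kg·m². The pivot is at distance d = 0.5421 m from the centre of mass.
By the parallel-axis theorem, I = I_cm + md² = 1.5746 + 1.5746 = 3.1491 kg·m².
T = 2π√(I/(mgd)) = 2π√(3.1491/(5.358 × 23.68 × 0.5421)) = 1.344 s.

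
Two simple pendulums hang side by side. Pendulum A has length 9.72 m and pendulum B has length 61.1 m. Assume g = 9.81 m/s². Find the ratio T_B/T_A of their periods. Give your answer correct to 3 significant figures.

2.51

T ∝ √L, so T_B/T_A = √(L_B/L_A) = √(61.1/9.72) = 2.51.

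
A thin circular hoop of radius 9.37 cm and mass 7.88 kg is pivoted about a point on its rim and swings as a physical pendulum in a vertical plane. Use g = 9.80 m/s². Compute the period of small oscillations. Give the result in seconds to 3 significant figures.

0.869 s

I_cm = mr² = 0.06918 kg·m². The pivot is at distance d = 0.0937 m from the centre of mass.
By the parallel-axis theorem, I = I_cm + md² = 0.06918 + 0.06918 = 0.1384 kg·m².
T = 2π√(I/(mgd)) = 2π√(0.1384/(7.88 × 9.80 × 0.0937)) = 0.869 s.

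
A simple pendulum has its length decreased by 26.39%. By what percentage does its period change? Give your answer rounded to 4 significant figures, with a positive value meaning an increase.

T ∝ √L, so T'/T = √(0.73610) = 0.85796.
Percentage change in T = (0.85796 − 1) × 100% = -14.20%.

-14.20%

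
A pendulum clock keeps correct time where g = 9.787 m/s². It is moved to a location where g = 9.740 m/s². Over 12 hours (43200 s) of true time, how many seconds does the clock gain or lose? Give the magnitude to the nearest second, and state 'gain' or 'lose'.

lose 104 s

The clock's period scales as T ∝ 1/√g, so T'/T = √(9.787/9.740) = 1.00241.
In 43200 s of true time the clock registers 43200/1.00241 = 43096.1 s, so it loses 104 s.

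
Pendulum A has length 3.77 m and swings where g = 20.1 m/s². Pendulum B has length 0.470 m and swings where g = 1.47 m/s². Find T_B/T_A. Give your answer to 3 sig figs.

T = 2π√(L/g), so T_B/T_A = √((L_B/g_B)/(L_A/g_A)) = √((0.470/1.47)/(3.77/20.1)) = 1.31.

1.31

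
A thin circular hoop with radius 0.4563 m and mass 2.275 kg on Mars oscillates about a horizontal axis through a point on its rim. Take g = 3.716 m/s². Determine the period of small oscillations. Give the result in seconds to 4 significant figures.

I_cm = mr² = 0.47368 kg·m². The pivot is at distance d = 0.4563 m from the centre of mass.
By the parallel-axis theorem, I = I_cm + md² = 0.47368 + 0.47368 = 0.94735 kg·m².
T = 2π√(I/(mgd)) = 2π√(0.94735/(2.275 × 3.716 × 0.4563)) = 3.114 s.

3.114 s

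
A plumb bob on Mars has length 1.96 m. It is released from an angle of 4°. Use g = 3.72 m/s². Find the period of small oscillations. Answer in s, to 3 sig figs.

T = 2π√(L/g) = 2π√(1.96/3.72) = 2π × 0.7259 = 4.56 s.

4.56 s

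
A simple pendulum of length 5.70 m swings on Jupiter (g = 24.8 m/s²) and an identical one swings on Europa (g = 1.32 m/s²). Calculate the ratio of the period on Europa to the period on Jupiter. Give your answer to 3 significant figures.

4.33

T ∝ 1/√g, so T₂/T₁ = √(g₁/g₂) = √(24.8/1.32) = 4.33.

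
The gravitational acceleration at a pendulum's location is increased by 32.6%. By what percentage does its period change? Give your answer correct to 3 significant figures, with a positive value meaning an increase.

T ∝ 1/√g, so T'/T = 1/√(1.326) = 0.8684.
Percentage change in T = (0.8684 − 1) × 100% = -13.2%.

-13.2%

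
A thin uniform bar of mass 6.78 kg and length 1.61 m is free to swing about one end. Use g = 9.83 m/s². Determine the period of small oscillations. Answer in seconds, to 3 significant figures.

2.08 s

For a physical pendulum T = 2π√(I/(mgd)), with d = 0.8050 m from pivot to centre of mass.
I_cm = mL²/12 = 6.78 × 1.61²/12 = 1.465 kg·m²; I = I_cm + md² = 1.465 + 6.78 × 0.8050² = 5.858 kg·m².
T = 2π√(5.858/(6.78 × 9.83 × 0.8050)) = 2.08 s.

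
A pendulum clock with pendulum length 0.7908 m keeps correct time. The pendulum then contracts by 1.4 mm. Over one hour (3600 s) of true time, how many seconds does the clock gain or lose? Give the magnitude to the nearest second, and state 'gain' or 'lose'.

gain 3 s

T ∝ √L, so T'/T = √(0.78940/0.7908) = 0.999114.
In 3600 s of true time the clock registers 3600/0.999114 = 3603.2 s, so it gains 3 s.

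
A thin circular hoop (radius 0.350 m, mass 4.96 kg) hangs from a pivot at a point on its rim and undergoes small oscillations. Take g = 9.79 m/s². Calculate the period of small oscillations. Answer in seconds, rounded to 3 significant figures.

1.68 s

I_cm = mr² = 0.6076 kg·m². The pivot is at distance d = 0.350 m from the centre of mass.
By the parallel-axis theorem, I = I_cm + md² = 0.6076 + 0.6076 = 1.215 kg·m².
T = 2π√(I/(mgd)) = 2π√(1.215/(4.96 × 9.79 × 0.350)) = 1.68 s.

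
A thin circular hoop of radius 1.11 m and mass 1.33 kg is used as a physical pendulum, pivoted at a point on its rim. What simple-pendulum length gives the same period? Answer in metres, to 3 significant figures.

The equivalent simple-pendulum length is L_eq = I/(md), where I is about the pivot and d = 1.110 m.
I_cm = mR² = 1.639 kg·m², so I = I_cm + md² = 1.639 + 1.639 = 3.277 kg·m².
L_eq = 3.277/(1.33 × 1.110) = 2.22 m.

2.22 m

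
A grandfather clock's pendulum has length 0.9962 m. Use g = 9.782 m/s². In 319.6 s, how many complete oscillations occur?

T = 2π√(L/g) = 2π√(0.9962/9.782) = 2.0051 s.
Number of complete oscillations = ⌊319.6/2.0051⌋ = ⌊159.39⌋ = 159.

159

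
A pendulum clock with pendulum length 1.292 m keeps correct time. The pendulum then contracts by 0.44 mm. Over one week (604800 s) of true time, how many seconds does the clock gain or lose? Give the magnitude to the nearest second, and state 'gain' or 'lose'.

gain 103 s

T ∝ √L, so T'/T = √(1.29156/1.292) = 0.999830.
In 604800 s of true time the clock registers 604800/0.999830 = 604903.0 s, so it gains 103 s.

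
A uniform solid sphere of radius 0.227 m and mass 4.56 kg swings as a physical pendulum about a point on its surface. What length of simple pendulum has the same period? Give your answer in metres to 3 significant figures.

The equivalent simple-pendulum length is L_eq = I/(md), where I is about the pivot and d = 0.2270 m.
I_cm = (2/5)mR² = 0.09399 kg·m², so I = I_cm + md² = 0.09399 + 0.2350 = 0.3290 kg·m².
L_eq = 0.3290/(4.56 × 0.2270) = 0.318 m.

0.318 m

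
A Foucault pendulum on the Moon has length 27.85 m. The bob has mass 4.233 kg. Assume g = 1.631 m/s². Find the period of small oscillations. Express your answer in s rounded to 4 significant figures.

T = 2π√(L/g) = 2π√(27.85/1.631) = 2π × 4.1322 = 25.96 s.

25.96 s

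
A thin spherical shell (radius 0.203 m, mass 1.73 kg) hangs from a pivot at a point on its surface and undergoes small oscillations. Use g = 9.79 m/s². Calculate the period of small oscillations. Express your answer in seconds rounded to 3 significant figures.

1.17 s

I_cm = (2/3)mr² = 0.04753 kg·m². The pivot is at distance d = 0.203 m from the centre of mass.
By the parallel-axis theorem, I = I_cm + md² = 0.04753 + 0.07129 = 0.1188 kg·m².
T = 2π√(I/(mgd)) = 2π√(0.1188/(1.73 × 9.79 × 0.203)) = 1.17 s.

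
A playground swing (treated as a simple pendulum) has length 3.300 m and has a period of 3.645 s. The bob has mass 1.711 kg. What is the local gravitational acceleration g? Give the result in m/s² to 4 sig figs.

From T = 2π√(L/g), g = 4π²L/T² = 4π² × 3.300/3.6450² = 9.806 m/s².

9.806 m/s²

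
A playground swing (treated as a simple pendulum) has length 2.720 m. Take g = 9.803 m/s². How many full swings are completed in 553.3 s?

167

T = 2π√(L/g) = 2π√(2.720/9.803) = 3.3097 s.
Number of complete oscillations = ⌊553.3/3.3097⌋ = ⌊167.18⌋ = 167.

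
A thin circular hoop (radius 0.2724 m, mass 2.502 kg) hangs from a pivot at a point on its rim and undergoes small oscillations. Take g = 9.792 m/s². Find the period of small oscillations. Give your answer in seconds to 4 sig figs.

1.482 s

I_cm = mr² = 0.18565 kg·m². The pivot is at distance d = 0.2724 m from the centre of mass.
By the parallel-axis theorem, I = I_cm + md² = 0.18565 + 0.18565 = 0.37131 kg·m².
T = 2π√(I/(mgd)) = 2π√(0.37131/(2.502 × 9.792 × 0.2724)) = 1.482 s.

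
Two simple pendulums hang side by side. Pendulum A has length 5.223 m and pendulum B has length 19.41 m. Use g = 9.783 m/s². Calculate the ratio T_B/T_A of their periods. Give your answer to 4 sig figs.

1.928

T ∝ √L, so T_B/T_A = √(L_B/L_A) = √(19.41/5.223) = 1.928.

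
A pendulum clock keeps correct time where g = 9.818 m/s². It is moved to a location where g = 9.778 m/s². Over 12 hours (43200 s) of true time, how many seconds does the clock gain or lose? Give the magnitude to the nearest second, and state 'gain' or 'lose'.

The clock's period scales as T ∝ 1/√g, so T'/T = √(9.818/9.778) = 1.00204.
In 43200 s of true time the clock registers 43200/1.00204 = 43111.9 s, so it loses 88 s.

lose 88 s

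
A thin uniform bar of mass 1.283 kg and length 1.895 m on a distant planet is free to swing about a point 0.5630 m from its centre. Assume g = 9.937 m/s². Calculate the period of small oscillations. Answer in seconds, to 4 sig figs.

For a physical pendulum T = 2π√(I/(mgd)), with d = 0.56300 m from pivot to centre of mass.
I_cm = mL²/12 = 1.283 × 1.895²/12 = 0.38394 kg·m²; I = I_cm + md² = 0.38394 + 1.283 × 0.56300² = 0.79061 kg·m².
T = 2π√(0.79061/(1.283 × 9.937 × 0.56300)) = 2.085 s.

2.085 s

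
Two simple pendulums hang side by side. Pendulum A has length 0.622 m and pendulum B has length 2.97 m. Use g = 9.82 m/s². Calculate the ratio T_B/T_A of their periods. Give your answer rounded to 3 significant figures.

2.19

T ∝ √L, so T_B/T_A = √(L_B/L_A) = √(2.97/0.622) = 2.19.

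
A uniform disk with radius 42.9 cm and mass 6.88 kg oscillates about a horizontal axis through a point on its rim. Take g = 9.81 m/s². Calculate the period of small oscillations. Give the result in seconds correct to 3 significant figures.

1.61 s

I_cm = ½mr² = 0.6331 kg·m². The pivot is at distance d = 0.429 m from the centre of mass.
By the parallel-axis theorem, I = I_cm + md² = 0.6331 + 1.266 = 1.899 kg·m².
T = 2π√(I/(mgd)) = 2π√(1.899/(6.88 × 9.81 × 0.429)) = 1.61 s.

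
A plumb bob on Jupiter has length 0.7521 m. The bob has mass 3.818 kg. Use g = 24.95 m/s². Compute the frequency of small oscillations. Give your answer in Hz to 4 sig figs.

0.9167 Hz

T = 2π√(L/g) = 2π√(0.7521/24.95) = 1.0909 s, so f = 1/T = 0.9167 Hz.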